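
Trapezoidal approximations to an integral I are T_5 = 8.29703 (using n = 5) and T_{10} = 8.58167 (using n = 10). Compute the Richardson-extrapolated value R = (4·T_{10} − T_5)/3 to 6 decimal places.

8.676550

R = (4·T_{10} − T_5) / 3 = (4·8.58167 − 8.29703)/3 = (26.02965)/3 = 8.676550.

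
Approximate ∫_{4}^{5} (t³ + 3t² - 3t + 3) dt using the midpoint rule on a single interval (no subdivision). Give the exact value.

M = (b−a)·f(4.5) = 1·(141.375) = 141.375.

141.375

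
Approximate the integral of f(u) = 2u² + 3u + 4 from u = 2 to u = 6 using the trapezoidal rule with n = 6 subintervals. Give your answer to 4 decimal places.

h = (6 − 2)/6 = 0.666667.
Nodes u₀,…,u₆ = 2, 2.666667, 3.333333, 4, 4.666667, 5.333333, 6.
f(u) = 2u² + 3u + 4: f₀=18, f₁=26.222222, f₂=36.222222, f₃=48, f₄=61.555556, f₅=76.888889, f₆=94.
(h/2)·[f₀ + 2f₁ + 2f₂ + 2f₃ + 2f₄ + 2f₅ + f₆] = 0.333333·(609.777778) = 203.2593.

203.2593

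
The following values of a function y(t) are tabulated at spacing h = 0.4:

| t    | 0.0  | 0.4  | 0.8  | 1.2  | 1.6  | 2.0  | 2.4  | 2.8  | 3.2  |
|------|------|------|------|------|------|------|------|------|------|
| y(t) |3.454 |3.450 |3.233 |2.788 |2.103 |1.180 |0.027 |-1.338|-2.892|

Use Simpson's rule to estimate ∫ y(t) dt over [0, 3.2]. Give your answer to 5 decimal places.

h = 0.4, n = 8.
(h/3)·[y₀ + 4y₁ + 2y₂ + 4y₃ + 2y₄ + 4y₅ + 2y₆ + 4y₇ + y₈] = 0.133333·(35.608) = 4.74773.

4.74773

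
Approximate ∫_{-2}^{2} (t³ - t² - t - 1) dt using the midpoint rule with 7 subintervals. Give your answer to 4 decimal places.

-9.2245

h = (2 − (-2))/7 = 0.571429.
Midpoints m₁,…,m₇ = -1.714286, -1.142857, -0.571429, 0, 0.571429, 1.142857, 1.714286.
f(m₁)=-7.262391, f(m₂)=-2.655977, f(m₃)=-0.941691, f(m₄)=-1, f(m₅)=-1.711370, f(m₆)=-1.956268, f(m₇)=-0.615160.
h·[f(m₁) + f(m₂) + f(m₃) + f(m₄) + f(m₅) + f(m₆) + f(m₇)] = 0.571429·(-16.142857) = -9.2245.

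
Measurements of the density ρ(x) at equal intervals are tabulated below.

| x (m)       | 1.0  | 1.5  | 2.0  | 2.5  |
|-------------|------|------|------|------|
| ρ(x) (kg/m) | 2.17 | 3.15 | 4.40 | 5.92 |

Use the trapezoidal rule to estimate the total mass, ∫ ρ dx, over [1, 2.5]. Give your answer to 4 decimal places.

5.7975

h = 0.5, n = 3.
(h/2)·[y₀ + 2y₁ + 2y₂ + y₃] = 0.25·(23.19) = 5.7975.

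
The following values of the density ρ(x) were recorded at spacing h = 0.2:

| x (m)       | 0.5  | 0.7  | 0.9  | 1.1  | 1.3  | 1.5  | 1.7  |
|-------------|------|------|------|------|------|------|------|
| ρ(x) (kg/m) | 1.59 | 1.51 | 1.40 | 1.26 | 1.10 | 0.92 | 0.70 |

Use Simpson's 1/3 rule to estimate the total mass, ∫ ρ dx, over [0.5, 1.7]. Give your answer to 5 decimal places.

h = 0.2, n = 6.
(h/3)·[y₀ + 4y₁ + 2y₂ + 4y₃ + 2y₄ + 4y₅ + y₆] = 0.066667·(22.05) = 1.47000.

1.47000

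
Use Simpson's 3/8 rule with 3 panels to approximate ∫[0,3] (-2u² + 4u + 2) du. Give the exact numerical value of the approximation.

h = (3 − 0)/3 = 1.
Nodes u₀,…,u₃ = 0, 1, 2, 3.
f(u) = -2u² + 4u + 2: f₀=2, f₁=4, f₂=2, f₃=-4.
(3h/8)·[f₀ + 3f₁ + 3f₂ + f₃] = 0.375·(16) = 6.

6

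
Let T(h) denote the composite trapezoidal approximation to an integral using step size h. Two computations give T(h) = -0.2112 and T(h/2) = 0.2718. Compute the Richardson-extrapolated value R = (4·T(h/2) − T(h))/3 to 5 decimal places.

0.43280

R = (4·T(h/2) − T(h)) / 3 = (4·0.2718 − (-0.2112))/3 = (1.2984)/3 = 0.43280.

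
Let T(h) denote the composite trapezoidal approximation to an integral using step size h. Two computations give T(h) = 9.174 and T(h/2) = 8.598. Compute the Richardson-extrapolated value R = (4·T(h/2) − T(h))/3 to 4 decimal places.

8.4060

R = (4·T(h/2) − T(h)) / 3 = (4·8.598 − 9.174)/3 = (25.218)/3 = 8.4060.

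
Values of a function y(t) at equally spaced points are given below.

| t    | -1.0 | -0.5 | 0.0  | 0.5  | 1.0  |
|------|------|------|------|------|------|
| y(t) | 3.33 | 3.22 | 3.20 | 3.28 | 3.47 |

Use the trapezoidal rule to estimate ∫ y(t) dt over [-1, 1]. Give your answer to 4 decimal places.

h = 0.5, n = 4.
(h/2)·[y₀ + 2y₁ + 2y₂ + 2y₃ + y₄] = 0.25·(26.20) = 6.5500.

6.5500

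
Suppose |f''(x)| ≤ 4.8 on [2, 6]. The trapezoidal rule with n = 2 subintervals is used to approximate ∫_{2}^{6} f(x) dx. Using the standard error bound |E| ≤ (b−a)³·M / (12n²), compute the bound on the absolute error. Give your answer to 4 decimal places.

6.4000

|E| ≤ (4)³·4.8 / (12·2²) = 307.2/48 = 6.4000.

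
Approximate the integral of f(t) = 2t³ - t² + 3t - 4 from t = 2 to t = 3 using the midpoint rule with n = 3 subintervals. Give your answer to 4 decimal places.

h = (3 − 2)/3 = 0.333333.
Midpoints m₁,…,m₃ = 2.166667, 2.5, 2.833333.
f(m₁)=18.148148, f(m₂)=28.5, f(m₃)=41.962963.
h·[f(m₁) + f(m₂) + f(m₃)] = 0.333333·(88.611111) = 29.5370.

29.5370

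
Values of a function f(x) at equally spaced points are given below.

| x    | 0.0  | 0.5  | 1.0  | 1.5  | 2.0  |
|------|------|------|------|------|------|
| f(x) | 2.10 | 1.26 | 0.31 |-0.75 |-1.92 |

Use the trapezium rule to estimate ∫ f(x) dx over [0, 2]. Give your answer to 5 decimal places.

h = 0.5, n = 4.
(h/2)·[y₀ + 2y₁ + 2y₂ + 2y₃ + y₄] = 0.25·(1.82) = 0.45500.

0.45500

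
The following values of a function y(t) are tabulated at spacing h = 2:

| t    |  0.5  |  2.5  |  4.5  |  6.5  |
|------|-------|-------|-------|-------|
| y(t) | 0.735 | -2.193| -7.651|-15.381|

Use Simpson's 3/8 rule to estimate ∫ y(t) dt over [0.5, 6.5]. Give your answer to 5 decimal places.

h = 2, n = 3.
(3h/8)·[y₀ + 3y₁ + 3y₂ + y₃] = 0.75·(-44.178) = -33.13350.

-33.13350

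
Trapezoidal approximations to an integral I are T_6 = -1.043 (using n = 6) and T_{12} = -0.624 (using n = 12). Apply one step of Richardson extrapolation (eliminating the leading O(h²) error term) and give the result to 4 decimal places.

-0.4843

R = (4·T_{12} − T_6) / 3 = (4·(-0.624) − (-1.043))/3 = (-1.453)/3 = -0.4843.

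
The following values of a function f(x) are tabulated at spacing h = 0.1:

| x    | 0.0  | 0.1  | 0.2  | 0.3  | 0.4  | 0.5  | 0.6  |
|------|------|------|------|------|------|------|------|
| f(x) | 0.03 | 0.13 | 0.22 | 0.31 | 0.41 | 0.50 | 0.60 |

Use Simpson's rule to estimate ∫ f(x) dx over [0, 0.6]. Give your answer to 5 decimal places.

h = 0.1, n = 6.
(h/3)·[y₀ + 4y₁ + 2y₂ + 4y₃ + 2y₄ + 4y₅ + y₆] = 0.033333·(5.65) = 0.18833.

0.18833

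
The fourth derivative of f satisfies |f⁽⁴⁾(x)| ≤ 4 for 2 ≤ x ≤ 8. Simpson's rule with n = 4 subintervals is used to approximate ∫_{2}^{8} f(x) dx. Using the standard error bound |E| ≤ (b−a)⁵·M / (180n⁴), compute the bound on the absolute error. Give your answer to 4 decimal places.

0.6750

|E| ≤ (6)⁵·4 / (180·4⁴) = 31104/46080 = 0.6750.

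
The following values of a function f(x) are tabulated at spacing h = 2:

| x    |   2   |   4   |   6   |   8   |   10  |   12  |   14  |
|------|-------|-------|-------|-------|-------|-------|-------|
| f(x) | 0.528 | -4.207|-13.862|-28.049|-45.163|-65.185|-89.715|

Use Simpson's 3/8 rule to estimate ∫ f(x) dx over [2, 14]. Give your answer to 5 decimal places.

-397.90200

h = 2, n = 6.
(3h/8)·[y₀ + 3y₁ + 3y₂ + 2y₃ + 3y₄ + 3y₅ + y₆] = 0.75·(-530.536) = -397.90200.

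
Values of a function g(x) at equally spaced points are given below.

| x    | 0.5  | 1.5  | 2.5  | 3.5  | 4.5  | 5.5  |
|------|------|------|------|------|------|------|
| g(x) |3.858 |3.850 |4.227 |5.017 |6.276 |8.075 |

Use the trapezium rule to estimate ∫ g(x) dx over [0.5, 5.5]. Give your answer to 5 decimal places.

h = 1, n = 5.
(h/2)·[y₀ + 2y₁ + 2y₂ + 2y₃ + 2y₄ + y₅] = 0.5·(50.673) = 25.33650.

25.33650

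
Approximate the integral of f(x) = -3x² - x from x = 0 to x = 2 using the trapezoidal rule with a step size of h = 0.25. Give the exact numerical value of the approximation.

-10.0625

h = (2 − 0)/8 = 0.25.
Nodes x₀,…,x₈ = 0, 0.25, 0.5, 0.75, 1, 1.25, 1.5, 1.75, 2.
f(x) = -3x² - x: f₀=0, f₁=-0.4375, f₂=-1.25, f₃=-2.4375, f₄=-4, f₅=-5.9375, f₆=-8.25, f₇=-10.9375, f₈=-14.
(h/2)·[f₀ + 2f₁ + 2f₂ + 2f₃ + 2f₄ + 2f₅ + 2f₆ + 2f₇ + f₈] = 0.125·(-80.5) = -10.0625.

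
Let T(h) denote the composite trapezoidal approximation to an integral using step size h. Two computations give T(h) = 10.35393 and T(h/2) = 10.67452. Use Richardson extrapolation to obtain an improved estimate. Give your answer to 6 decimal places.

10.781383

R = (4·T(h/2) − T(h)) / 3 = (4·10.67452 − 10.35393)/3 = (32.34415)/3 = 10.781383.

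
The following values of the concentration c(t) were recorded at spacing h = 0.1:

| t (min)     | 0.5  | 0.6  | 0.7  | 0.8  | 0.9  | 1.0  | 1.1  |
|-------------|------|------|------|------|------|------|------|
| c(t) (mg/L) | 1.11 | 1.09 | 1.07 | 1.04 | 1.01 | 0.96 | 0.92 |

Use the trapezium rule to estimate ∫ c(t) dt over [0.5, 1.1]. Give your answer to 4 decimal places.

0.6185

h = 0.1, n = 6.
(h/2)·[y₀ + 2y₁ + 2y₂ + 2y₃ + 2y₄ + 2y₅ + y₆] = 0.05·(12.37) = 0.6185.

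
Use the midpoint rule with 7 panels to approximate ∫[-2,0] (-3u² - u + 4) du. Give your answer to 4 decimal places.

2.0408

h = (0 − (-2))/7 = 0.285714.
Midpoints m₁,…,m₇ = -1.857143, -1.571429, -1.285714, -1, -0.714286, -0.428571, -0.142857.
f(m₁)=-4.489796, f(m₂)=-1.836735, f(m₃)=0.326531, f(m₄)=2, f(m₅)=3.183673, f(m₆)=3.877551, f(m₇)=4.081633.
h·[f(m₁) + f(m₂) + f(m₃) + f(m₄) + f(m₅) + f(m₆) + f(m₇)] = 0.285714·(7.142857) = 2.0408.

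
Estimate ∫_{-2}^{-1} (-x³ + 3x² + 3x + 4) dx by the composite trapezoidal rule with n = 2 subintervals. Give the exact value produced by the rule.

10.5625

h = (-1 − (-2))/2 = 0.5.
Nodes x₀,…,x₂ = -2, -1.5, -1.
f(x) = -x³ + 3x² + 3x + 4: f₀=18, f₁=9.625, f₂=5.
(h/2)·[f₀ + 2f₁ + f₂] = 0.25·(42.25) = 10.5625.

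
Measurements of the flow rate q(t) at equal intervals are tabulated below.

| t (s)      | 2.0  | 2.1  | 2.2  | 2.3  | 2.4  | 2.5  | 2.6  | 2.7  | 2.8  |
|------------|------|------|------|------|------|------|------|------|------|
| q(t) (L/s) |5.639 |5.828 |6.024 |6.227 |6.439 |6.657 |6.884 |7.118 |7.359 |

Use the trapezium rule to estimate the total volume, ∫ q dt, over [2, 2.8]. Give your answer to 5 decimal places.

5.16760

h = 0.1, n = 8.
(h/2)·[y₀ + 2y₁ + 2y₂ + 2y₃ + 2y₄ + 2y₅ + 2y₆ + 2y₇ + y₈] = 0.05·(103.352) = 5.16760.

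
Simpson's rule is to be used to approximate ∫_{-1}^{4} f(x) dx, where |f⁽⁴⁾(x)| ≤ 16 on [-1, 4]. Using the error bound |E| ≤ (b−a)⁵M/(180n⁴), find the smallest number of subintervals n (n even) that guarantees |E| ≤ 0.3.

6

Need 50000/(180n⁴) ≤ 0.3.
n⁴ ≥ 50000/(180·0.3) = 925.926 ⇒ n ≥ 5.5163, so the smallest even n is 6. (n must be even for Simpson's rule.)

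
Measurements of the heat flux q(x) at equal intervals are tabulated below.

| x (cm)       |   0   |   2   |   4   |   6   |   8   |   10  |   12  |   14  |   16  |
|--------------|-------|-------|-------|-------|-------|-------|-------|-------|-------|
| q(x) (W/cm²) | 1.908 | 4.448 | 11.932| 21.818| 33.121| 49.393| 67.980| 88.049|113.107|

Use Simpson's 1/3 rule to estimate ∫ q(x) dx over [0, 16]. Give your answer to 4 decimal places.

h = 2, n = 8.
(h/3)·[y₀ + 4y₁ + 2y₂ + 4y₃ + 2y₄ + 4y₅ + 2y₆ + 4y₇ + y₈] = 0.666667·(995.913) = 663.9420.

663.9420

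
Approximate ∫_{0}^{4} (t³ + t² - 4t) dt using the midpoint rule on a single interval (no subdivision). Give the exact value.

M = (b−a)·f(2) = 4·(4) = 16.

16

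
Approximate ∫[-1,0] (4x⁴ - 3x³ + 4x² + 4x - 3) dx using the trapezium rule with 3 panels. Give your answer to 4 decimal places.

-1.8128

h = (0 − (-1))/3 = 0.333333.
Nodes x₀,…,x₃ = -1, -0.666667, -0.333333, 0.
f(x) = 4x⁴ - 3x³ + 4x² + 4x - 3: f₀=4, f₁=-2.209877, f₂=-3.728395, f₃=-3.
(h/2)·[f₀ + 2f₁ + 2f₂ + f₃] = 0.166667·(-10.876543) = -1.8128.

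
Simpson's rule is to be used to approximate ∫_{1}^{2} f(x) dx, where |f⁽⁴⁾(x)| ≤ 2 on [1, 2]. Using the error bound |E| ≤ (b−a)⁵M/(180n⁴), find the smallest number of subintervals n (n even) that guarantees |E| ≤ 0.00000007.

Need 2/(180n⁴) ≤ 0.00000007.
n⁴ ≥ 2/(180·0.00000007) = 158730 ⇒ n ≥ 19.9602, so the smallest even n is 20. (n must be even for Simpson's rule.)

20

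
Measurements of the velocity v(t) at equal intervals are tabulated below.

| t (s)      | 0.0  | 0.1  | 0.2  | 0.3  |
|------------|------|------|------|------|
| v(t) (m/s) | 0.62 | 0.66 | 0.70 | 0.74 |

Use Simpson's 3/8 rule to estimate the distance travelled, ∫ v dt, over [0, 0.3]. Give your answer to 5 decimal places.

h = 0.1, n = 3.
(3h/8)·[y₀ + 3y₁ + 3y₂ + y₃] = 0.0375·(5.44) = 0.20400.

0.20400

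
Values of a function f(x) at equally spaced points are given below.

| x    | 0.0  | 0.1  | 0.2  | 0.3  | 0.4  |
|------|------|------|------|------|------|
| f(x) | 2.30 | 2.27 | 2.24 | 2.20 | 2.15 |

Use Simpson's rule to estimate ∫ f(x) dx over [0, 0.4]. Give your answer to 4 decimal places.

h = 0.1, n = 4.
(h/3)·[y₀ + 4y₁ + 2y₂ + 4y₃ + y₄] = 0.033333·(26.81) = 0.8937.

0.8937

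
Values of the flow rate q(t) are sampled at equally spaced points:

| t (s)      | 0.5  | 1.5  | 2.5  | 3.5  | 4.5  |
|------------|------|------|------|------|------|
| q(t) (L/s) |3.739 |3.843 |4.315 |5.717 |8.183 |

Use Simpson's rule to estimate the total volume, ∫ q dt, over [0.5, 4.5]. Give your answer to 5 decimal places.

19.59733

h = 1, n = 4.
(h/3)·[y₀ + 4y₁ + 2y₂ + 4y₃ + y₄] = 0.333333·(58.792) = 19.59733.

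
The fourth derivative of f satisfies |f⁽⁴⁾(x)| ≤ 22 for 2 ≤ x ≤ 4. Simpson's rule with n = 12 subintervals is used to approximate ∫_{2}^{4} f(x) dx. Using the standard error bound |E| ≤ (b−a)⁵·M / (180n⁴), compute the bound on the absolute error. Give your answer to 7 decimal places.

0.0001886

|E| ≤ (2)⁵·22 / (180·12⁴) = 704/3732480 = 0.0001886.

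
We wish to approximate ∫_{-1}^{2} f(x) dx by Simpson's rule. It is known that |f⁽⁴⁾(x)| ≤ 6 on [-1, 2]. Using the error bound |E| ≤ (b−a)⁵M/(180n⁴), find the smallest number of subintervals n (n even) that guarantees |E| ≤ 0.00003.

24

Need 1458/(180n⁴) ≤ 0.00003.
n⁴ ≥ 1458/(180·0.00003) = 270000 ⇒ n ≥ 22.7951, so the smallest even n is 24. (n must be even for Simpson's rule.)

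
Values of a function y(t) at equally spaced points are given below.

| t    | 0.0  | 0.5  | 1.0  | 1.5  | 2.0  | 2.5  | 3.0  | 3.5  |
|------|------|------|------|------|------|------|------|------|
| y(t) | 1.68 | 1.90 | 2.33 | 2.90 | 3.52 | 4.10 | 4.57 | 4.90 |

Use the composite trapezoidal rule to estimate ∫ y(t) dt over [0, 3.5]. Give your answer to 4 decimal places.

h = 0.5, n = 7.
(h/2)·[y₀ + 2y₁ + 2y₂ + 2y₃ + 2y₄ + 2y₅ + 2y₆ + y₇] = 0.25·(45.22) = 11.3050.

11.3050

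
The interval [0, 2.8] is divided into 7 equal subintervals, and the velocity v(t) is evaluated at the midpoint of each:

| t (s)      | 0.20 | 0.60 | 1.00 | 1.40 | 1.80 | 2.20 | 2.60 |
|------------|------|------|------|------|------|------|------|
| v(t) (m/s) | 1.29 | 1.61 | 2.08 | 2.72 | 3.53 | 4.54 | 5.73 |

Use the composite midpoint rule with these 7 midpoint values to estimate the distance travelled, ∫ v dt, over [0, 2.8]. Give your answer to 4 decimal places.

h = 0.4, n = 7.
h·[y(m₁) + y(m₂) + y(m₃) + y(m₄) + y(m₅) + y(m₆) + y(m₇)] = 0.4·(21.50) = 8.6000.

8.6000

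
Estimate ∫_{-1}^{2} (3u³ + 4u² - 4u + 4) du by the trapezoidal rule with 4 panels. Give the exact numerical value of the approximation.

31.640625

h = (2 − (-1))/4 = 0.75.
Nodes u₀,…,u₄ = -1, -0.25, 0.5, 1.25, 2.
f(u) = 3u³ + 4u² - 4u + 4: f₀=9, f₁=5.203125, f₂=3.375, f₃=11.109375, f₄=36.
(h/2)·[f₀ + 2f₁ + 2f₂ + 2f₃ + f₄] = 0.375·(84.375) = 31.640625.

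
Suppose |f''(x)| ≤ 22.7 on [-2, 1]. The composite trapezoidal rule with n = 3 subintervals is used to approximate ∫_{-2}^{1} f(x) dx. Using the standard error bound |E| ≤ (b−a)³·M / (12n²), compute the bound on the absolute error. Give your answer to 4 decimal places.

|E| ≤ (3)³·22.7 / (12·3²) = 612.9/108 = 5.6750.

5.6750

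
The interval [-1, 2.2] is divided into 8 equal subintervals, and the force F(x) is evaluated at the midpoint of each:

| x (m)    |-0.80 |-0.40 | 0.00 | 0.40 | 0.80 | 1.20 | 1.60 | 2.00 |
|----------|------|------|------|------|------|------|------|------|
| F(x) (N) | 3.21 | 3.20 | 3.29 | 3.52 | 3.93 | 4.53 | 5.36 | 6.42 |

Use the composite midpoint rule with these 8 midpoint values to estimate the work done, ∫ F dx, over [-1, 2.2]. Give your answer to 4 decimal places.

h = 0.4, n = 8.
h·[y(m₁) + y(m₂) + y(m₃) + y(m₄) + y(m₅) + y(m₆) + y(m₇) + y(m₈)] = 0.4·(33.46) = 13.3840.

13.3840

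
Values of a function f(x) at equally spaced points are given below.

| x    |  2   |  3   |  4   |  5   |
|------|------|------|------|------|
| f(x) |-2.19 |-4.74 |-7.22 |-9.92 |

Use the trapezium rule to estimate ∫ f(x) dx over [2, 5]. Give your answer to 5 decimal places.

-18.01500

h = 1, n = 3.
(h/2)·[y₀ + 2y₁ + 2y₂ + y₃] = 0.5·(-36.03) = -18.01500.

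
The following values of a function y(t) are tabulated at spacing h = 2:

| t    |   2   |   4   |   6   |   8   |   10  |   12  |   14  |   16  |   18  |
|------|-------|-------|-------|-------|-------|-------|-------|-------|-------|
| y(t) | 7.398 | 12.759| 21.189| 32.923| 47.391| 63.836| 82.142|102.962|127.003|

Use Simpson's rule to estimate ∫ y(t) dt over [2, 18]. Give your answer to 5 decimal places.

857.17667

h = 2, n = 8.
(h/3)·[y₀ + 4y₁ + 2y₂ + 4y₃ + 2y₄ + 4y₅ + 2y₆ + 4y₇ + y₈] = 0.666667·(1285.765) = 857.17667.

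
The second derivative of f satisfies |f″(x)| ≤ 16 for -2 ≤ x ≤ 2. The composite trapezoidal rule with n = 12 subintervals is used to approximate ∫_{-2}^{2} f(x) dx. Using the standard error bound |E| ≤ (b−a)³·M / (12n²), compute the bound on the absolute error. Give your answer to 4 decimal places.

|E| ≤ (4)³·16 / (12·12²) = 1024/1728 = 0.5926.

0.5926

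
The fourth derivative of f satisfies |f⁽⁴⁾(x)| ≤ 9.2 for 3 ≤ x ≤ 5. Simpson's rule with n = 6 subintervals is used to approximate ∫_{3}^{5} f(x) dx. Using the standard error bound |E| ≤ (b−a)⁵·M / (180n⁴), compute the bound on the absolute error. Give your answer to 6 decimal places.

|E| ≤ (2)⁵·9.2 / (180·6⁴) = 294.4/233280 = 0.001262.

0.001262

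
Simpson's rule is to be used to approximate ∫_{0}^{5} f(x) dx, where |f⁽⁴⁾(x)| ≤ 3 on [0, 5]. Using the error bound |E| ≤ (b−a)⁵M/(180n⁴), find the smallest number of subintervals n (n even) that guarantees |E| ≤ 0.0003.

22

Need 9375/(180n⁴) ≤ 0.0003.
n⁴ ≥ 9375/(180·0.0003) = 173611 ⇒ n ≥ 20.4124, so the smallest even n is 22. (n must be even for Simpson's rule.)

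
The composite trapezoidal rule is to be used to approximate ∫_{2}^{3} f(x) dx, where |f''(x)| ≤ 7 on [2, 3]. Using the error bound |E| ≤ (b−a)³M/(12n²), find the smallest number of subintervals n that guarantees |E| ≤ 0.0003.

45

Need 7/(12n²) ≤ 0.0003.
n² ≥ 7/(12·0.0003) = 1944.44 ⇒ n ≥ 44.0959, so the smallest n is 45.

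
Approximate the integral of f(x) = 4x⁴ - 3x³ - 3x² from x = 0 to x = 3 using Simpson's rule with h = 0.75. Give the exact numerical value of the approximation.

h = (3 − 0)/4 = 0.75.
Nodes x₀,…,x₄ = 0, 0.75, 1.5, 2.25, 3.
f(x) = 4x⁴ - 3x³ - 3x²: f₀=0, f₁=-1.6875, f₂=3.375, f₃=53.15625, f₄=216.
(h/3)·[f₀ + 4f₁ + 2f₂ + 4f₃ + f₄] = 0.25·(428.625) = 107.15625.

107.15625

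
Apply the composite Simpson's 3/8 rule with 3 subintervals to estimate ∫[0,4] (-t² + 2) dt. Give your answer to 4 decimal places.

h = (4 − 0)/3 = 1.333333.
Nodes t₀,…,t₃ = 0, 1.333333, 2.666667, 4.
f(t) = -t² + 2: f₀=2, f₁=0.222222, f₂=-5.111111, f₃=-14.
(3h/8)·[f₀ + 3f₁ + 3f₂ + f₃] = 0.5·(-26.666667) = -13.3333.

-13.3333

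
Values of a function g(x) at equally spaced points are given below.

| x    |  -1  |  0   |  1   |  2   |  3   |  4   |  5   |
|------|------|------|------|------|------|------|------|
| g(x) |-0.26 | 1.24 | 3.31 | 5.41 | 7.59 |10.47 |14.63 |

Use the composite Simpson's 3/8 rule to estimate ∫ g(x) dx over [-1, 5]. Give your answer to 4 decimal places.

h = 1, n = 6.
(3h/8)·[y₀ + 3y₁ + 3y₂ + 2y₃ + 3y₄ + 3y₅ + y₆] = 0.375·(93.02) = 34.8825.

34.8825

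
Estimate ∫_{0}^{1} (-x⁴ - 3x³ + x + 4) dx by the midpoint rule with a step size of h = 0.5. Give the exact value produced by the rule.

h = (1 − 0)/2 = 0.5.
Midpoints m₁,…,m₂ = 0.25, 0.75.
f(m₁)=4.19921875, f(m₂)=3.16796875.
h·[f(m₁) + f(m₂)] = 0.5·(7.3671875) = 3.68359375.

3.68359375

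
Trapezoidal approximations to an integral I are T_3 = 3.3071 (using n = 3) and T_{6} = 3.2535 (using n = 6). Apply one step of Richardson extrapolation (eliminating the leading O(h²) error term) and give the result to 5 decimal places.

3.23563

R = (4·T_{6} − T_3) / 3 = (4·3.2535 − 3.3071)/3 = (9.7069)/3 = 3.23563.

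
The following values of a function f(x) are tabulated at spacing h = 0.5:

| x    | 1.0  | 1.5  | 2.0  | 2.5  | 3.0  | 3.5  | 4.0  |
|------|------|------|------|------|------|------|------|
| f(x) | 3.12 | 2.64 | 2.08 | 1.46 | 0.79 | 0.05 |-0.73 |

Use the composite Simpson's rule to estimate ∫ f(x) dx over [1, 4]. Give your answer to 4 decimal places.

h = 0.5, n = 6.
(h/3)·[y₀ + 4y₁ + 2y₂ + 4y₃ + 2y₄ + 4y₅ + y₆] = 0.166667·(24.73) = 4.1217.

4.1217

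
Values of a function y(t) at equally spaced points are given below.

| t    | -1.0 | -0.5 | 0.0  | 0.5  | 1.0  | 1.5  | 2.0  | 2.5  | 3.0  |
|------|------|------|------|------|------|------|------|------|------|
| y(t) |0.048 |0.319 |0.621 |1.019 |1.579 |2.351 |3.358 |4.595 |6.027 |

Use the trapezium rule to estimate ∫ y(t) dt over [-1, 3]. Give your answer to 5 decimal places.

8.43975

h = 0.5, n = 8.
(h/2)·[y₀ + 2y₁ + 2y₂ + 2y₃ + 2y₄ + 2y₅ + 2y₆ + 2y₇ + y₈] = 0.25·(33.759) = 8.43975.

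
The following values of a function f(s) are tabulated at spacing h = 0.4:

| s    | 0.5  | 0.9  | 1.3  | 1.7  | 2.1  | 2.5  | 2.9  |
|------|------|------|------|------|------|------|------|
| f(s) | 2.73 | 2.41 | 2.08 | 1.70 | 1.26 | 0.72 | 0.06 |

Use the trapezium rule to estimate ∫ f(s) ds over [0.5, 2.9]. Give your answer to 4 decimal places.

3.8260

h = 0.4, n = 6.
(h/2)·[y₀ + 2y₁ + 2y₂ + 2y₃ + 2y₄ + 2y₅ + y₆] = 0.2·(19.13) = 3.8260.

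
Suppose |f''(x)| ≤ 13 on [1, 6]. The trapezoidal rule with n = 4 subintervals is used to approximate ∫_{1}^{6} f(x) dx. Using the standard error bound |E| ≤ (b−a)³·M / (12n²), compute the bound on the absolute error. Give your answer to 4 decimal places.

8.4635

|E| ≤ (5)³·13 / (12·4²) = 1625/192 = 8.4635.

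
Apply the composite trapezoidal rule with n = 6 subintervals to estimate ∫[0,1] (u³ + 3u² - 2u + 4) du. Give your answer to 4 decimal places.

h = (1 − 0)/6 = 0.166667.
Nodes u₀,…,u₆ = 0, 0.166667, 0.333333, 0.5, 0.666667, 0.833333, 1.
f(u) = u³ + 3u² - 2u + 4: f₀=4, f₁=3.754630, f₂=3.703704, f₃=3.875, f₄=4.296296, f₅=4.995370, f₆=6.
(h/2)·[f₀ + 2f₁ + 2f₂ + 2f₃ + 2f₄ + 2f₅ + f₆] = 0.083333·(51.25) = 4.2708.

4.2708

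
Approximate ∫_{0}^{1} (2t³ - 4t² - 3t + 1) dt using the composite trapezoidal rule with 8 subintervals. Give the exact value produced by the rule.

h = (1 − 0)/8 = 0.125.
Nodes t₀,…,t₈ = 0, 0.125, 0.25, 0.375, 0.5, 0.625, 0.75, 0.875, 1.
f(t) = 2t³ - 4t² - 3t + 1: f₀=1, f₁=0.56640625, f₂=0.03125, f₃=-0.58203125, f₄=-1.25, f₅=-1.94921875, f₆=-2.65625, f₇=-3.34765625, f₈=-4.
(h/2)·[f₀ + 2f₁ + 2f₂ + 2f₃ + 2f₄ + 2f₅ + 2f₆ + 2f₇ + f₈] = 0.0625·(-21.375) = -1.3359375.

-1.3359375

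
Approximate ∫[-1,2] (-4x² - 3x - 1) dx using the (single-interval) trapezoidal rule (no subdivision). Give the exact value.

-37.5

T = (b−a)/2 · [f(-1) + f(2)] = 1.5·[(-2) + (-23)] = -37.5.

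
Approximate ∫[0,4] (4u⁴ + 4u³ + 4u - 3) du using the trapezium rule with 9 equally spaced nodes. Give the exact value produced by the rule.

1120.5

h = (4 − 0)/8 = 0.5.
Nodes u₀,…,u₈ = 0, 0.5, 1, 1.5, 2, 2.5, 3, 3.5, 4.
f(u) = 4u⁴ + 4u³ + 4u - 3: f₀=-3, f₁=-0.25, f₂=9, f₃=36.75, f₄=101, f₅=225.75, f₆=441, f₇=782.75, f₈=1293.
(h/2)·[f₀ + 2f₁ + 2f₂ + 2f₃ + 2f₄ + 2f₅ + 2f₆ + 2f₇ + f₈] = 0.25·(4482) = 1120.5.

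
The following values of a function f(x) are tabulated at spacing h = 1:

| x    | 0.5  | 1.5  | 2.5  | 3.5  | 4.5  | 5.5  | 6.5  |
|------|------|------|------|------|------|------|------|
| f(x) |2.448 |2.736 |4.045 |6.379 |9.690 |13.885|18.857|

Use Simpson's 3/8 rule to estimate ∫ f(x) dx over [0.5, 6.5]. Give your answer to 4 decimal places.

h = 1, n = 6.
(3h/8)·[y₀ + 3y₁ + 3y₂ + 2y₃ + 3y₄ + 3y₅ + y₆] = 0.375·(125.131) = 46.9241.

46.9241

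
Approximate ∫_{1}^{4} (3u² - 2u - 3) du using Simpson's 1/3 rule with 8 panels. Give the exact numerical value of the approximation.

h = (4 − 1)/8 = 0.375.
Nodes u₀,…,u₈ = 1, 1.375, 1.75, 2.125, 2.5, 2.875, 3.25, 3.625, 4.
f(u) = 3u² - 2u - 3: f₀=-2, f₁=-0.078125, f₂=2.6875, f₃=6.296875, f₄=10.75, f₅=16.046875, f₆=22.1875, f₇=29.171875, f₈=37.
(h/3)·[f₀ + 4f₁ + 2f₂ + 4f₃ + 2f₄ + 4f₅ + 2f₆ + 4f₇ + f₈] = 0.125·(312) = 39.

39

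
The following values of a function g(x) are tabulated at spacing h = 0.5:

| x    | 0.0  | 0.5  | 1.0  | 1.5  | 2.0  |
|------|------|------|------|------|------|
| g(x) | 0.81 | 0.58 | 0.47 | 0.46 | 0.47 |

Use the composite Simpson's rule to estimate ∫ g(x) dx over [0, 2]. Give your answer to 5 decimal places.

1.06333

h = 0.5, n = 4.
(h/3)·[y₀ + 4y₁ + 2y₂ + 4y₃ + y₄] = 0.166667·(6.38) = 1.06333.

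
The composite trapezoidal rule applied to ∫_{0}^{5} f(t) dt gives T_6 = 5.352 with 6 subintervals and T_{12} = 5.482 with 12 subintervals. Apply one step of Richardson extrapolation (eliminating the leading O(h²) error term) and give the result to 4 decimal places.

R = (4·T_{12} − T_6) / 3 = (4·5.482 − 5.352)/3 = (16.576)/3 = 5.5253.

5.5253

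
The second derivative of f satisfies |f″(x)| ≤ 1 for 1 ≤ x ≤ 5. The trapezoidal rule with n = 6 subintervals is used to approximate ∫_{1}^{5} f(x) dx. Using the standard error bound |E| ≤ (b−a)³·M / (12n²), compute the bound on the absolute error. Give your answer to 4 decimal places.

|E| ≤ (4)³·1 / (12·6²) = 64/432 = 0.1481.

0.1481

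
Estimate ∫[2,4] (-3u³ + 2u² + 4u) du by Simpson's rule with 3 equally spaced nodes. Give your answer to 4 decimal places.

-118.6667

h = (4 − 2)/2 = 1.
Nodes u₀,…,u₂ = 2, 3, 4.
f(u) = -3u³ + 2u² + 4u: f₀=-8, f₁=-51, f₂=-144.
(h/3)·[f₀ + 4f₁ + f₂] = 0.333333·(-356) = -118.6667.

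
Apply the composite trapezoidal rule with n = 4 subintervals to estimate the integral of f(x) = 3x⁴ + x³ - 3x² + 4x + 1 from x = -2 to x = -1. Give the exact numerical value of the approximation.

3.208984375

h = (-1 − (-2))/4 = 0.25.
Nodes x₀,…,x₄ = -2, -1.75, -1.5, -1.25, -1.
f(x) = 3x⁴ + x³ - 3x² + 4x + 1: f₀=21, f₁=7.58984375, f₂=0.0625, f₃=-3.31640625, f₄=-4.
(h/2)·[f₀ + 2f₁ + 2f₂ + 2f₃ + f₄] = 0.125·(25.671875) = 3.208984375.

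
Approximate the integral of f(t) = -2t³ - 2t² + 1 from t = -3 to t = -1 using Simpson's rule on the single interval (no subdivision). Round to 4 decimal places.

24.6667

S = (b−a)/6 · [f(-3) + 4f(-2) + f(-1)] = 0.333333·[37 + 4·9 + 1] = 24.6667.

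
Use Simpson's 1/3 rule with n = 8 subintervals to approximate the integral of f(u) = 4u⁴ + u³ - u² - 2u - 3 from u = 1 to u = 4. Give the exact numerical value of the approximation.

837.181640625

h = (4 − 1)/8 = 0.375.
Nodes u₀,…,u₈ = 1, 1.375, 1.75, 2.125, 2.5, 2.875, 3.25, 3.625, 4.
f(u) = 4u⁴ + u³ - u² - 2u - 3: f₀=-1, f₁=9.2568359375, f₂=33.3125, f₃=79.3935546875, f₄=157.625, f₅=280.0302734375, f₆=460.53125, f₇=714.9482421875, f₈=1061.
(h/3)·[f₀ + 4f₁ + 2f₂ + 4f₃ + 2f₄ + 4f₅ + 2f₆ + 4f₇ + f₈] = 0.125·(6697.453125) = 837.181640625.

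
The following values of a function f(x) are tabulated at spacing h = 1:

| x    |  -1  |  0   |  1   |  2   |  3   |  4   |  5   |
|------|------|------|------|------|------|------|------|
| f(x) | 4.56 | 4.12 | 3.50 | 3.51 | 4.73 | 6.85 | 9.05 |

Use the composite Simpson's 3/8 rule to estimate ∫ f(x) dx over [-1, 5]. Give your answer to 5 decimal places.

h = 1, n = 6.
(3h/8)·[y₀ + 3y₁ + 3y₂ + 2y₃ + 3y₄ + 3y₅ + y₆] = 0.375·(78.23) = 29.33625.

29.33625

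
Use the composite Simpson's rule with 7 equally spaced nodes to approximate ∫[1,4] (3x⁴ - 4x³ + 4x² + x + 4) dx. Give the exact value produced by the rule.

462.375

h = (4 − 1)/6 = 0.5.
Nodes x₀,…,x₆ = 1, 1.5, 2, 2.5, 3, 3.5, 4.
f(x) = 3x⁴ - 4x³ + 4x² + x + 4: f₀=8, f₁=16.1875, f₂=38, f₃=86.1875, f₄=178, f₅=335.1875, f₆=584.
(h/3)·[f₀ + 4f₁ + 2f₂ + 4f₃ + 2f₄ + 4f₅ + f₆] = 0.166667·(2774.25) = 462.375.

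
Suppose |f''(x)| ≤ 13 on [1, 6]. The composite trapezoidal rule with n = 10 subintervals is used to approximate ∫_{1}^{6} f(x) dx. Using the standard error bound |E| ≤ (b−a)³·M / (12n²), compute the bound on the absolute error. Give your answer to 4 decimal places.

1.3542

|E| ≤ (5)³·13 / (12·10²) = 1625/1200 = 1.3542.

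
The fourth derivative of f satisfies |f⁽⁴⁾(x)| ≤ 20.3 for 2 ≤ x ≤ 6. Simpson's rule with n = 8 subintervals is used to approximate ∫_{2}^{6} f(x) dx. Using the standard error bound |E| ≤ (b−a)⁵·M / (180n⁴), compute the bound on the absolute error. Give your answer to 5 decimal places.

|E| ≤ (4)⁵·20.3 / (180·8⁴) = 20787.2/737280 = 0.02819.

0.02819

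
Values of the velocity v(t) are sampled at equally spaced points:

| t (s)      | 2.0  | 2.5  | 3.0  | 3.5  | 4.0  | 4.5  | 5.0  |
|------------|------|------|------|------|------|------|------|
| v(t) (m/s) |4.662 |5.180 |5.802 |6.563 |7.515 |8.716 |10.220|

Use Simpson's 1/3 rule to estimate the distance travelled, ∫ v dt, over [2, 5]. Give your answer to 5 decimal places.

20.55867

h = 0.5, n = 6.
(h/3)·[y₀ + 4y₁ + 2y₂ + 4y₃ + 2y₄ + 4y₅ + y₆] = 0.166667·(123.352) = 20.55867.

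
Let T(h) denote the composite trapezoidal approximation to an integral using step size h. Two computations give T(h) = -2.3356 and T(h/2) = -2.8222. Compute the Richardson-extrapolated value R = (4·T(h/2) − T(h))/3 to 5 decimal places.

R = (4·T(h/2) − T(h)) / 3 = (4·(-2.8222) − (-2.3356))/3 = (-8.9532)/3 = -2.98440.

-2.98440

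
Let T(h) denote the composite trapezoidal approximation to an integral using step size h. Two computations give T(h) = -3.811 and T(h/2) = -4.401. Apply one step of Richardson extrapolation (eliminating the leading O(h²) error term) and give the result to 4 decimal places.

R = (4·T(h/2) − T(h)) / 3 = (4·(-4.401) − (-3.811))/3 = (-13.793)/3 = -4.5977.

-4.5977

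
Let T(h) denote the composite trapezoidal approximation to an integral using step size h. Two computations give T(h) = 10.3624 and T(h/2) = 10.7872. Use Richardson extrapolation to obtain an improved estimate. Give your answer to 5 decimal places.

R = (4·T(h/2) − T(h)) / 3 = (4·10.7872 − 10.3624)/3 = (32.7864)/3 = 10.92880.

10.92880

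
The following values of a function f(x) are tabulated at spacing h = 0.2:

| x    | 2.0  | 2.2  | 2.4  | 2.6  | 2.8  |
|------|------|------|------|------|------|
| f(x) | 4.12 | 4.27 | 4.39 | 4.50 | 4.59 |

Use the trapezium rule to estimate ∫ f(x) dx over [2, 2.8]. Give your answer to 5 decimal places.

h = 0.2, n = 4.
(h/2)·[y₀ + 2y₁ + 2y₂ + 2y₃ + y₄] = 0.1·(35.03) = 3.50300.

3.50300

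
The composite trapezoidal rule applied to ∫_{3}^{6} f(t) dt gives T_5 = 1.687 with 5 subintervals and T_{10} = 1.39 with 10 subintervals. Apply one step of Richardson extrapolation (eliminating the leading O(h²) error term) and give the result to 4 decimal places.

R = (4·T_{10} − T_5) / 3 = (4·1.39 − 1.687)/3 = (3.873)/3 = 1.2910.

1.2910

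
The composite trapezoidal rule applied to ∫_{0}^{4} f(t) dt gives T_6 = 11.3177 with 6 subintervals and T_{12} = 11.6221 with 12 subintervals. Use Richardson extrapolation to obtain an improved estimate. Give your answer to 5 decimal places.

11.72357

R = (4·T_{12} − T_6) / 3 = (4·11.6221 − 11.3177)/3 = (35.1707)/3 = 11.72357.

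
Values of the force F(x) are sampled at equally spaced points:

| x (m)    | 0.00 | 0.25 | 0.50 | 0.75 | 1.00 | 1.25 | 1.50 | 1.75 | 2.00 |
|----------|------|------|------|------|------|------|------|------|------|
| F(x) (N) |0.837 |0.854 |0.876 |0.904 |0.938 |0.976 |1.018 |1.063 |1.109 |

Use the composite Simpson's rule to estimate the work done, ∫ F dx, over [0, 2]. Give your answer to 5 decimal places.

1.89983

h = 0.25, n = 8.
(h/3)·[y₀ + 4y₁ + 2y₂ + 4y₃ + 2y₄ + 4y₅ + 2y₆ + 4y₇ + y₈] = 0.083333·(22.798) = 1.89983.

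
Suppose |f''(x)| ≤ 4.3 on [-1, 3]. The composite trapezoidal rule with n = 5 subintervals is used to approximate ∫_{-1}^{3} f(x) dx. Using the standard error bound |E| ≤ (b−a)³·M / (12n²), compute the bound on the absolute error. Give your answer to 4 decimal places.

|E| ≤ (4)³·4.3 / (12·5²) = 275.2/300 = 0.9173.

0.9173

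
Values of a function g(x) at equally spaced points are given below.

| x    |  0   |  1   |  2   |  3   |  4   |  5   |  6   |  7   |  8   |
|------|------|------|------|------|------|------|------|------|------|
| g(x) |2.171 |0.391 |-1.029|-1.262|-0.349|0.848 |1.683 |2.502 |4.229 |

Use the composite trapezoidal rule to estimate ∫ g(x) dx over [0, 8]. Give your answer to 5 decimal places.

5.98400

h = 1, n = 8.
(h/2)·[y₀ + 2y₁ + 2y₂ + 2y₃ + 2y₄ + 2y₅ + 2y₆ + 2y₇ + y₈] = 0.5·(11.968) = 5.98400.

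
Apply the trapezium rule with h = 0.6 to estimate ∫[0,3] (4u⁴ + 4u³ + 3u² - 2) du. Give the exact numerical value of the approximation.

h = (3 − 0)/5 = 0.6.
Nodes u₀,…,u₅ = 0, 0.6, 1.2, 1.8, 2.4, 3.
f(u) = 4u⁴ + 4u³ + 3u² - 2: f₀=-2, f₁=0.4624, f₂=17.5264, f₃=73.0384, f₄=203.2864, f₅=457.
(h/2)·[f₀ + 2f₁ + 2f₂ + 2f₃ + 2f₄ + f₅] = 0.3·(1043.6272) = 313.08816.

313.08816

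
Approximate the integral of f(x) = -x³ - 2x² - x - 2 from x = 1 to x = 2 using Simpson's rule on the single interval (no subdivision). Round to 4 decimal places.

S = (b−a)/6 · [f(1) + 4f(1.5) + f(2)] = 0.166667·[(-6) + 4·(-11.375) + (-20)] = -11.9167.

-11.9167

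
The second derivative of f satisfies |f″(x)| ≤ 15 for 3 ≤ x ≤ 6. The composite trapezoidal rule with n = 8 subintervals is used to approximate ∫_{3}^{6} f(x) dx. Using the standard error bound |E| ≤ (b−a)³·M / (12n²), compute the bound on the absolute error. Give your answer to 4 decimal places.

|E| ≤ (3)³·15 / (12·8²) = 405/768 = 0.5273.

0.5273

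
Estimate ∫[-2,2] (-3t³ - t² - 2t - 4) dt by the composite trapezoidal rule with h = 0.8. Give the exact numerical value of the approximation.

-21.76

h = (2 − (-2))/5 = 0.8.
Nodes t₀,…,t₅ = -2, -1.2, -0.4, 0.4, 1.2, 2.
f(t) = -3t³ - t² - 2t - 4: f₀=20, f₁=2.144, f₂=-3.168, f₃=-5.152, f₄=-13.024, f₅=-36.
(h/2)·[f₀ + 2f₁ + 2f₂ + 2f₃ + 2f₄ + f₅] = 0.4·(-54.4) = -21.76.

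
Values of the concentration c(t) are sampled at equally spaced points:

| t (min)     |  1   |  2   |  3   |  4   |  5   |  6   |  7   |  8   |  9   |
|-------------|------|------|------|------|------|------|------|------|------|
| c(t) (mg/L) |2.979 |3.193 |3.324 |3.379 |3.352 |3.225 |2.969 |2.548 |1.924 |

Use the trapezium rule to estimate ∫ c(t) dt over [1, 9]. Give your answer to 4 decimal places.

h = 1, n = 8.
(h/2)·[y₀ + 2y₁ + 2y₂ + 2y₃ + 2y₄ + 2y₅ + 2y₆ + 2y₇ + y₈] = 0.5·(48.883) = 24.4415.

24.4415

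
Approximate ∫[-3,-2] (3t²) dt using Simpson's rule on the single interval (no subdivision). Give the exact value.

S = (b−a)/6 · [f(-3) + 4f(-2.5) + f(-2)] = 0.166667·[27 + 4·18.75 + 12] = 19.

19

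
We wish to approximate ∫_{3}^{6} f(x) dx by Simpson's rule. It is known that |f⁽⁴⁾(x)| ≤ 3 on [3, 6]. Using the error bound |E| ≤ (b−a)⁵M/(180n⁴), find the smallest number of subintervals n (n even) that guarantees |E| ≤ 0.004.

Need 729/(180n⁴) ≤ 0.004.
n⁴ ≥ 729/(180·0.004) = 1012.5 ⇒ n ≥ 5.6409, so the smallest even n is 6. (n must be even for Simpson's rule.)

6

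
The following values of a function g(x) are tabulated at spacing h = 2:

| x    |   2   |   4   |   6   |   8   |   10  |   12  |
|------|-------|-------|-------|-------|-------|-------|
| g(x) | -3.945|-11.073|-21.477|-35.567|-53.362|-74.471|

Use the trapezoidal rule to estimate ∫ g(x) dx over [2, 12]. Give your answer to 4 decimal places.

-321.3740

h = 2, n = 5.
(h/2)·[y₀ + 2y₁ + 2y₂ + 2y₃ + 2y₄ + y₅] = 1·(-321.374) = -321.3740.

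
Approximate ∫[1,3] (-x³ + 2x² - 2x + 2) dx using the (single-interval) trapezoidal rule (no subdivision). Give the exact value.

T = (b−a)/2 · [f(1) + f(3)] = 1·[1 + (-13)] = -12.

-12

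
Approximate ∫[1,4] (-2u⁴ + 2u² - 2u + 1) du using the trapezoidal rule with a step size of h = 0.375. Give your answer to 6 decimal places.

h = (4 − 1)/8 = 0.375.
Nodes u₀,…,u₈ = 1, 1.375, 1.75, 2.125, 2.5, 2.875, 3.25, 3.625, 4.
f(u) = -2u⁴ + 2u² - 2u + 1: f₀=-1, f₁=-5.11767578125, f₂=-15.1328125, f₃=-35.00048828125, f₄=-69.625, f₅=-124.85986328125, f₆=-207.5078125, f₇=-325.32080078125, f₈=-487.
(h/2)·[f₀ + 2f₁ + 2f₂ + 2f₃ + 2f₄ + 2f₅ + 2f₆ + 2f₇ + f₈] = 0.1875·(-2053.12890625) = -384.961670.

-384.961670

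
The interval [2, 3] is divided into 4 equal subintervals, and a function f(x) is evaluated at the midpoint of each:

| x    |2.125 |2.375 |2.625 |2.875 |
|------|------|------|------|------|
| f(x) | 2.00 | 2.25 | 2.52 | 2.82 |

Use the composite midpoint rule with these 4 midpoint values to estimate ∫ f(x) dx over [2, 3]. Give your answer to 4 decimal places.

2.3975

h = 0.25, n = 4.
h·[y(m₁) + y(m₂) + y(m₃) + y(m₄)] = 0.25·(9.59) = 2.3975.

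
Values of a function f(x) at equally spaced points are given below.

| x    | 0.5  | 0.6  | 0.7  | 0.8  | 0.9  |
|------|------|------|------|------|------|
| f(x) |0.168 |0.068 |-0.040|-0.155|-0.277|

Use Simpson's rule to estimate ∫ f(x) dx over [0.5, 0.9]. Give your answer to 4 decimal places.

-0.0179

h = 0.1, n = 4.
(h/3)·[y₀ + 4y₁ + 2y₂ + 4y₃ + y₄] = 0.033333·(-0.537) = -0.0179.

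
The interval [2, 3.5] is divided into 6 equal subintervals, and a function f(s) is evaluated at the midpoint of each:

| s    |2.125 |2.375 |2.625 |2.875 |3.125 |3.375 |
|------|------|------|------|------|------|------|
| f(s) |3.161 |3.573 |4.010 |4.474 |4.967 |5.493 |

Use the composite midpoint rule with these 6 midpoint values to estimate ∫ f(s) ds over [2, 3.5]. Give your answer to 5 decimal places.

6.41950

h = 0.25, n = 6.
h·[y(m₁) + y(m₂) + y(m₃) + y(m₄) + y(m₅) + y(m₆)] = 0.25·(25.678) = 6.41950.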